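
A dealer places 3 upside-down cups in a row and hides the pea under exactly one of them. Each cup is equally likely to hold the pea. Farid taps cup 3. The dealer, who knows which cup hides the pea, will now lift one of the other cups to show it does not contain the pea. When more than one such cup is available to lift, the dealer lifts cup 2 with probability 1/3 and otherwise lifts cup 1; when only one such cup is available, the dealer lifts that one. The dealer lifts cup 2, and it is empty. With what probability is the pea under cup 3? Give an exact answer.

Consider each possible location of the pea in turn.
If it is under cup 1 (prior 1/3): only cup 2 is available, probability 1; weight (1/3)·1 = 1/3.
If it is under cup 2 (prior 1/3): the dealer opened cup 2, so this case is ruled out; weight (1/3)·0 = 0.
If it is under cup 3 (prior 1/3): cup 2 is available, opened with probability 1/3; weight (1/3)·(1/3) = 1/9.
The weights sum to 4/9.
So P(the pea under cup 3 | the dealer opened cup 2) = (1/9) / (4/9) = 1/4.

1/4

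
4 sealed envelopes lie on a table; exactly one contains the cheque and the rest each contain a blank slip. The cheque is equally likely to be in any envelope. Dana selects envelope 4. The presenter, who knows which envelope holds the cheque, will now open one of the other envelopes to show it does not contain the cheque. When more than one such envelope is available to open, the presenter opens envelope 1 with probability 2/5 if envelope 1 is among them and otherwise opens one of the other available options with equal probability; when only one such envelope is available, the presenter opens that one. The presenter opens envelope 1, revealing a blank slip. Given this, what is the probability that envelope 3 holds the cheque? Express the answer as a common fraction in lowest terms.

1/3

Condition on the true location of the cheque.
If it is in envelope 1 (prior 1/4): the presenter opened envelope 1, so this case is ruled out; weight (1/4)·0 = 0.
If it is in any of envelopes 2, 3, and 4 (prior 1/4 each): envelope 1 is available, opened with probability 2/5; weight (1/4)·(2/5) = 1/10 each.
The weights sum to 3/10.
So P(the cheque in envelope 3 | the presenter opened envelope 1) = (1/10) / (3/10) = 1/3.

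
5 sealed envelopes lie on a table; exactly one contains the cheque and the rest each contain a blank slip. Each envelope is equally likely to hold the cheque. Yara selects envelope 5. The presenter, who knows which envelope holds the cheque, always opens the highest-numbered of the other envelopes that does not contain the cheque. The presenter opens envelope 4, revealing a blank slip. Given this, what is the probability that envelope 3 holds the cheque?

1/4

Consider each possible location of the cheque in turn.
If it is in any of envelopes 1, 2, 3, and 5 (prior 1/5 each): envelope 4 is the highest-numbered option available, probability 1; weight (1/5)·1 = 1/5 each.
If it is in envelope 4 (prior 1/5): the presenter opened envelope 4, so this case is ruled out; weight (1/5)·0 = 0.
The weights sum to 4/5.
So P(the cheque in envelope 3 | the presenter opened envelope 4) = (1/5) / (4/5) = 1/4.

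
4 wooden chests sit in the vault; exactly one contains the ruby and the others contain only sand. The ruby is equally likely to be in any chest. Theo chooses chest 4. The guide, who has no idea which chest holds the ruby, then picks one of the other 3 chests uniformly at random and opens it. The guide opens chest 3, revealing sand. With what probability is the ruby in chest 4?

1/3

Consider each possible location of the ruby in turn.
If it is in any of chests 1, 2, and 4 (prior 1/4 each): the guide picks chest 3 with probability 1/3 regardless, and it is not the prize; weight (1/4)·(1/3) = 1/12 each.
If it is in chest 3 (prior 1/4): the guide opened chest 3, so this case is ruled out; weight (1/4)·0 = 0.
The weights sum to 1/4.
So P(the ruby in chest 4 | the guide opened chest 3) = (1/12) / (1/4) = 1/3.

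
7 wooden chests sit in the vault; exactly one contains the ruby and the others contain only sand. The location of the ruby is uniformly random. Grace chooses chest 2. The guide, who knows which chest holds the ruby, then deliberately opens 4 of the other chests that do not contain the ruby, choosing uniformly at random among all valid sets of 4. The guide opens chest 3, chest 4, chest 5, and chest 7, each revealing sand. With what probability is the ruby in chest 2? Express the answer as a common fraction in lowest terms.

1/7

Condition on the true location of the ruby.
If it is in either of chests 1 and 6 (prior 1/7 each): the guide has 5 equally likely choices, so probability 1/5; weight (1/7)·(1/5) = 1/35 each.
If it is in chest 2 (prior 1/7): the guide has 15 equally likely choices, so probability 1/15; weight (1/7)·(1/15) = 1/105.
If it is in any of chests 3, 4, 5, and 7 (prior 1/7 each): that chest was opened and seen not to hold the prize — ruled out; weight (1/7)·0 = 0 each.
The weights sum to 1/15.
So P(the ruby in chest 2 | the guide opened chest 3, chest 4, chest 5, and chest 7) = (1/105) / (1/15) = 1/7.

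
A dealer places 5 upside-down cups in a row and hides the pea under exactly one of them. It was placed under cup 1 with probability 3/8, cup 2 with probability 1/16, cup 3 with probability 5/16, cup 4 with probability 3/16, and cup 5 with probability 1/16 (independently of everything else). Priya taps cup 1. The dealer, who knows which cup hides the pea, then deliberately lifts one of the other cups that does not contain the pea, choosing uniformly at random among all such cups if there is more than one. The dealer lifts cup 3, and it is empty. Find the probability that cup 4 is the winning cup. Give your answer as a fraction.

Consider each possible location of the pea in turn.
If it is under cup 1 (prior 3/8): the dealer has 4 equally likely choices, so probability 1/4; weight (3/8)·(1/4) = 3/32.
If it is under either of cups 2 and 5 (prior 1/16 each): the dealer has 3 equally likely choices, so probability 1/3; weight (1/16)·(1/3) = 1/48 each.
If it is under cup 3 (prior 5/16): the dealer opened cup 3, so this case is ruled out; weight (5/16)·0 = 0.
If it is under cup 4 (prior 3/16): the dealer has 3 equally likely choices, so probability 1/3; weight (3/16)·(1/3) = 1/16.
The weights sum to 19/96.
So P(the pea under cup 4 | the dealer opened cup 3) = (1/16) / (19/96) = 6/19.

6/19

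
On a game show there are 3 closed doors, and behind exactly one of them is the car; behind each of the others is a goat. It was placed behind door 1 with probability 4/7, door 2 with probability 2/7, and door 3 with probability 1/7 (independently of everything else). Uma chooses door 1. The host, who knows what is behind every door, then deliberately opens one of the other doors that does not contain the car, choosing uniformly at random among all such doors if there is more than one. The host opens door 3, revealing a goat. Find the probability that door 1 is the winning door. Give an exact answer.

1/2

Apply Bayes' rule, conditioning on where the car actually is.
If it is behind door 1 (prior 4/7): the host has 2 equally likely choices, so probability 1/2; weight (4/7)·(1/2) = 2/7.
If it is behind door 2 (prior 2/7): the host has no choice, probability 1; weight (2/7)·1 = 2/7.
If it is behind door 3 (prior 1/7): the host opened door 3, so this case is ruled out; weight (1/7)·0 = 0.
The weights sum to 4/7.
So P(the car behind door 1 | the host opened door 3) = (2/7) / (4/7) = 1/2.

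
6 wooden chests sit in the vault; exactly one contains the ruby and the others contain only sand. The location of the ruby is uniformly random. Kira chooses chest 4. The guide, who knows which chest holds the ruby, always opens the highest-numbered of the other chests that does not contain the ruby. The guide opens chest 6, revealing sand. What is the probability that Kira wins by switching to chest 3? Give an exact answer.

1/5

Apply Bayes' rule, conditioning on where the ruby actually is.
If it is in any of chests 1, 2, 3, 4, and 5 (prior 1/6 each): chest 6 is the highest-numbered option available, probability 1; weight (1/6)·1 = 1/6 each.
If it is in chest 6 (prior 1/6): the guide opened chest 6, so this case is ruled out; weight (1/6)·0 = 0.
The weights sum to 5/6.
So P(the ruby in chest 3 | the guide opened chest 6) = (1/6) / (5/6) = 1/5.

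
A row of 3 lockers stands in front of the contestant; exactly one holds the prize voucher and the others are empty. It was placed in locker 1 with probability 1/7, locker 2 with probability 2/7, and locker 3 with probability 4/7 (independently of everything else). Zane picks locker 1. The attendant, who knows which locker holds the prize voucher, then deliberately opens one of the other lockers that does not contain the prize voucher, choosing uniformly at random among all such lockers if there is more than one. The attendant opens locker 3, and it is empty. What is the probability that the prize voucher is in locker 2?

Condition on the true location of the prize voucher.
If it is in locker 1 (prior 1/7): the attendant has 2 equally likely choices, so probability 1/2; weight (1/7)·(1/2) = 1/14.
If it is in locker 2 (prior 2/7): the attendant has no choice, probability 1; weight (2/7)·1 = 2/7.
If it is in locker 3 (prior 4/7): the attendant opened locker 3, so this case is ruled out; weight (4/7)·0 = 0.
The weights sum to 5/14.
So P(the prize voucher in locker 2 | the attendant opened locker 3) = (2/7) / (5/14) = 4/5.

4/5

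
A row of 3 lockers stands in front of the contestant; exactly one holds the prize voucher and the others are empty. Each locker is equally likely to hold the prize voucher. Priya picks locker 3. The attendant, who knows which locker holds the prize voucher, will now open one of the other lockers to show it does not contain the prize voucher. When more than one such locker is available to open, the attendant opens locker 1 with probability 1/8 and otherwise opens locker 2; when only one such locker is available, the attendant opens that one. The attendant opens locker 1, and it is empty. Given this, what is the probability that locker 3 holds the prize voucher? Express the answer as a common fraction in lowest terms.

1/9

Condition on the true location of the prize voucher.
If it is in locker 1 (prior 1/3): the attendant opened locker 1, so this case is ruled out; weight (1/3)·0 = 0.
If it is in locker 2 (prior 1/3): only locker 1 is available, probability 1; weight (1/3)·1 = 1/3.
If it is in locker 3 (prior 1/3): locker 1 is available, opened with probability 1/8; weight (1/3)·(1/8) = 1/24.
The weights sum to 3/8.
So P(the prize voucher in locker 3 | the attendant opened locker 1) = (1/24) / (3/8) = 1/9.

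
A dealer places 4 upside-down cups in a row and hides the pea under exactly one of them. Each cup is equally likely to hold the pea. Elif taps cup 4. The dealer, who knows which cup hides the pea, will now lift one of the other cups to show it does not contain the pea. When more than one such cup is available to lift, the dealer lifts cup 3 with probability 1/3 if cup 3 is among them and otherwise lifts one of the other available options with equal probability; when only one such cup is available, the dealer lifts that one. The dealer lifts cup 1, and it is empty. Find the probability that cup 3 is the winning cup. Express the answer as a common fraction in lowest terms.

Apply Bayes' rule, conditioning on where the pea actually is.
If it is under cup 1 (prior 1/4): the dealer opened cup 1, so this case is ruled out; weight (1/4)·0 = 0.
If it is under cup 2 (prior 1/4): cup 3 is available but not opened, probability 2/3; weight (1/4)·(2/3) = 1/6.
If it is under cup 3 (prior 1/4): cup 3 holds the prize so is unavailable; the dealer chooses uniformly among the 2 others, probability 1/2; weight (1/4)·(1/2) = 1/8.
If it is under cup 4 (prior 1/4): cup 3 is available but not opened; cup 1 gets probability (1 − 1/3)/2 = 1/3; weight (1/4)·(1/3) = 1/12.
The weights sum to 3/8.
So P(the pea under cup 3 | the dealer opened cup 1) = (1/8) / (3/8) = 1/3.

1/3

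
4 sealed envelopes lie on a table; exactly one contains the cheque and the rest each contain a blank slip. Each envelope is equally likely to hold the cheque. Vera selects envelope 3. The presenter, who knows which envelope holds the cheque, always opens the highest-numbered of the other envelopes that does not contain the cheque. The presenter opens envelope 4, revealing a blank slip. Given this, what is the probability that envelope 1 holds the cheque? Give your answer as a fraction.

Apply Bayes' rule, conditioning on where the cheque actually is.
If it is in any of envelopes 1, 2, and 3 (prior 1/4 each): envelope 4 is the highest-numbered option available, probability 1; weight (1/4)·1 = 1/4 each.
If it is in envelope 4 (prior 1/4): the presenter opened envelope 4, so this case is ruled out; weight (1/4)·0 = 0.
The weights sum to 3/4.
So P(the cheque in envelope 1 | the presenter opened envelope 4) = (1/4) / (3/4) = 1/3.

1/3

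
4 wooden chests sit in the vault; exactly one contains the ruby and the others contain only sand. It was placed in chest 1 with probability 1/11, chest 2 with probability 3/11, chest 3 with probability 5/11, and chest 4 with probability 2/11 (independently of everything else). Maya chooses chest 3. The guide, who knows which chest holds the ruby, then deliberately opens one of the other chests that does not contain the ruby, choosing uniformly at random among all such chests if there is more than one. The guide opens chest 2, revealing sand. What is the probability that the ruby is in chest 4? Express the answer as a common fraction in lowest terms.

Consider each possible location of the ruby in turn.
If it is in chest 1 (prior 1/11): the guide has 2 equally likely choices, so probability 1/2; weight (1/11)·(1/2) = 1/22.
If it is in chest 2 (prior 3/11): the guide opened chest 2, so this case is ruled out; weight (3/11)·0 = 0.
If it is in chest 3 (prior 5/11): the guide has 3 equally likely choices, so probability 1/3; weight (5/11)·(1/3) = 5/33.
If it is in chest 4 (prior 2/11): the guide has 2 equally likely choices, so probability 1/2; weight (2/11)·(1/2) = 1/11.
The weights sum to 19/66.
So P(the ruby in chest 4 | the guide opened chest 2) = (1/11) / (19/66) = 6/19.

6/19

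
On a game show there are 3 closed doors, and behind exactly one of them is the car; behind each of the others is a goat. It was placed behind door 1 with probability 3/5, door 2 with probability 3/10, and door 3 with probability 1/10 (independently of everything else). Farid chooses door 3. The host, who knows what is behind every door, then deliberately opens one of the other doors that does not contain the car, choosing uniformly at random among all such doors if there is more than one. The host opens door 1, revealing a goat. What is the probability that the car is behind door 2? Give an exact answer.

6/7

Consider each possible location of the car in turn.
If it is behind door 1 (prior 3/5): the host opened door 1, so this case is ruled out; weight (3/5)·0 = 0.
If it is behind door 2 (prior 3/10): the host has no choice, probability 1; weight (3/10)·1 = 3/10.
If it is behind door 3 (prior 1/10): the host has 2 equally likely choices, so probability 1/2; weight (1/10)·(1/2) = 1/20.
The weights sum to 7/20.
So P(the car behind door 2 | the host opened door 1) = (3/10) / (7/20) = 6/7.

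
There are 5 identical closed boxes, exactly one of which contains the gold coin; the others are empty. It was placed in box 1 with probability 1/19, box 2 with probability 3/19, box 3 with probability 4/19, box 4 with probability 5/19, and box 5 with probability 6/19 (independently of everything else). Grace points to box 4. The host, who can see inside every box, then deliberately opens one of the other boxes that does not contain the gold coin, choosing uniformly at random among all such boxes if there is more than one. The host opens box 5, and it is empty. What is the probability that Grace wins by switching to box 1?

4/47

Apply Bayes' rule, conditioning on where the gold coin actually is.
If it is in box 1 (prior 1/19): the host has 3 equally likely choices, so probability 1/3; weight (1/19)·(1/3) = 1/57.
If it is in box 2 (prior 3/19): the host has 3 equally likely choices, so probability 1/3; weight (3/19)·(1/3) = 1/19.
If it is in box 3 (prior 4/19): the host has 3 equally likely choices, so probability 1/3; weight (4/19)·(1/3) = 4/57.
If it is in box 4 (prior 5/19): the host has 4 equally likely choices, so probability 1/4; weight (5/19)·(1/4) = 5/76.
If it is in box 5 (prior 6/19): the host opened box 5, so this case is ruled out; weight (6/19)·0 = 0.
The weights sum to 47/228.
So P(the gold coin in box 1 | the host opened box 5) = (1/57) / (47/228) = 4/47.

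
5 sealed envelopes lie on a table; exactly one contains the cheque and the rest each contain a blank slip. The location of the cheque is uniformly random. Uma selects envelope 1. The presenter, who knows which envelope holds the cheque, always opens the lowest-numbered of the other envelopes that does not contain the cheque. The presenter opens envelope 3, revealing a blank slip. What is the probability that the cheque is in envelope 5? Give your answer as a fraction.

Consider each possible location of the cheque in turn.
If it is in any of envelopes 1, 4, and 5 (prior 1/5 each): the presenter would have opened envelope 2 instead, probability 0; weight (1/5)·0 = 0 each.
If it is in envelope 2 (prior 1/5): envelope 3 is the lowest-numbered option available, probability 1; weight (1/5)·1 = 1/5.
If it is in envelope 3 (prior 1/5): the presenter opened envelope 3, so this case is ruled out; weight (1/5)·0 = 0.
The weights sum to 1/5.
So P(the cheque in envelope 5 | the presenter opened envelope 3) = 0 / (1/5) = 0.

0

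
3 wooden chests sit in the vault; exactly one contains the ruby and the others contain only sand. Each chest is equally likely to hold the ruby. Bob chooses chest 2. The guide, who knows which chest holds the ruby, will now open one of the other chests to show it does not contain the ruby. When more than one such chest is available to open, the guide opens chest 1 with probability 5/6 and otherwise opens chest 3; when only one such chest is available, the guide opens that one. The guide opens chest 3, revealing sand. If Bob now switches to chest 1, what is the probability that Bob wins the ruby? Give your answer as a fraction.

6/7

Apply Bayes' rule, conditioning on where the ruby actually is.
If it is in chest 1 (prior 1/3): only chest 3 is available, probability 1; weight (1/3)·1 = 1/3.
If it is in chest 2 (prior 1/3): chest 1 is available but not opened, probability 1/6; weight (1/3)·(1/6) = 1/18.
If it is in chest 3 (prior 1/3): the guide opened chest 3, so this case is ruled out; weight (1/3)·0 = 0.
The weights sum to 7/18.
So P(the ruby in chest 1 | the guide opened chest 3) = (1/3) / (7/18) = 6/7.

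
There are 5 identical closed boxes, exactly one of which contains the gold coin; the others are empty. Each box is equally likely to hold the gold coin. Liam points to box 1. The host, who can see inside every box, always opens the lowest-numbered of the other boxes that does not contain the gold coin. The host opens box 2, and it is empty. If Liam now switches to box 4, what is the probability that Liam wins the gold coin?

1/4

Condition on the true location of the gold coin.
If it is in any of boxes 1, 3, 4, and 5 (prior 1/5 each): box 2 is the lowest-numbered option available, probability 1; weight (1/5)·1 = 1/5 each.
If it is in box 2 (prior 1/5): the host opened box 2, so this case is ruled out; weight (1/5)·0 = 0.
The weights sum to 4/5.
So P(the gold coin in box 4 | the host opened box 2) = (1/5) / (4/5) = 1/4.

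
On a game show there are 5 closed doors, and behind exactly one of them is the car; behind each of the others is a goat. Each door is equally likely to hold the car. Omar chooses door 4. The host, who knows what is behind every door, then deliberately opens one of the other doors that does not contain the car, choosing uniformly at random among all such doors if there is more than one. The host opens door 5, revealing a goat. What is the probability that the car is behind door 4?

1/5

Consider each possible location of the car in turn.
If it is behind any of doors 1, 2, and 3 (prior 1/5 each): the host has 3 equally likely choices, so probability 1/3; weight (1/5)·(1/3) = 1/15 each.
If it is behind door 4 (prior 1/5): the host has 4 equally likely choices, so probability 1/4; weight (1/5)·(1/4) = 1/20.
If it is behind door 5 (prior 1/5): the host opened door 5, so this case is ruled out; weight (1/5)·0 = 0.
The weights sum to 1/4.
So P(the car behind door 4 | the host opened door 5) = (1/20) / (1/4) = 1/5.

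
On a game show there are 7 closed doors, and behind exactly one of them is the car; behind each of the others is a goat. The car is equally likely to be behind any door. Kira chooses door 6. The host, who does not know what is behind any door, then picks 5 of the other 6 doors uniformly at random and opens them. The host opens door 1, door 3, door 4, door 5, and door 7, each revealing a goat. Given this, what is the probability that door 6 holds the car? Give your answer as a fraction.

1/2

Because the host chose which doors to open without knowing where the car is, the choice is independent of the prize location. Learning that none of the 5 opened doors holds the car simply rules out those 5 locations and leaves the remaining 2 doors still equally likely by symmetry.
So P(the car behind door 6) = 1/2.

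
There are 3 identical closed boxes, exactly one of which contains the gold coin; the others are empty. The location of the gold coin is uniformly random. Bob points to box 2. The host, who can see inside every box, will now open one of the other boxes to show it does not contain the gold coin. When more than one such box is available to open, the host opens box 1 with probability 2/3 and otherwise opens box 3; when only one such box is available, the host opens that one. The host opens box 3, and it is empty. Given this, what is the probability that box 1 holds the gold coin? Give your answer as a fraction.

Consider each possible location of the gold coin in turn.
If it is in box 1 (prior 1/3): only box 3 is available, probability 1; weight (1/3)·1 = 1/3.
If it is in box 2 (prior 1/3): box 1 is available but not opened, probability 1/3; weight (1/3)·(1/3) = 1/9.
If it is in box 3 (prior 1/3): the host opened box 3, so this case is ruled out; weight (1/3)·0 = 0.
The weights sum to 4/9.
So P(the gold coin in box 1 | the host opened box 3) = (1/3) / (4/9) = 3/4.

3/4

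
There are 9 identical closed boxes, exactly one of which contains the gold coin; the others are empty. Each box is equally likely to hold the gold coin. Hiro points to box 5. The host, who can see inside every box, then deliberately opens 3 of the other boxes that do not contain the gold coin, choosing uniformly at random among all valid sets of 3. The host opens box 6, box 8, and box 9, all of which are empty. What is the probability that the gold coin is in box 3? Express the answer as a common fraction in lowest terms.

Apply Bayes' rule, conditioning on where the gold coin actually is.
If it is in any of boxes 1, 2, 3, 4, and 7 (prior 1/9 each): the host has 35 equally likely choices, so probability 1/35; weight (1/9)·(1/35) = 1/315 each.
If it is in box 5 (prior 1/9): the host has 56 equally likely choices, so probability 1/56; weight (1/9)·(1/56) = 1/504.
If it is in any of boxes 6, 8, and 9 (prior 1/9 each): that box was opened and seen not to hold the prize — ruled out; weight (1/9)·0 = 0 each.
The weights sum to 1/56.
So P(the gold coin in box 3 | the host opened box 6, box 8, and box 9) = (1/315) / (1/56) = 8/45.

8/45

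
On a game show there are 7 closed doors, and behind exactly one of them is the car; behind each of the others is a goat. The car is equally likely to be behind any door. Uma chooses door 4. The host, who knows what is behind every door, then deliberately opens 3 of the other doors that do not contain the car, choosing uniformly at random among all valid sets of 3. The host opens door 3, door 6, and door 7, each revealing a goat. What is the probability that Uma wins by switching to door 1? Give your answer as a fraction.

2/7

Condition on the true location of the car.
If it is behind any of doors 1, 2, and 5 (prior 1/7 each): the host has 10 equally likely choices, so probability 1/10; weight (1/7)·(1/10) = 1/70 each.
If it is behind any of doors 3, 6, and 7 (prior 1/7 each): that door was opened and seen not to hold the prize — ruled out; weight (1/7)·0 = 0 each.
If it is behind door 4 (prior 1/7): the host has 20 equally likely choices, so probability 1/20; weight (1/7)·(1/20) = 1/140.
The weights sum to 1/20.
So P(the car behind door 1 | the host opened door 3, door 6, and door 7) = (1/70) / (1/20) = 2/7.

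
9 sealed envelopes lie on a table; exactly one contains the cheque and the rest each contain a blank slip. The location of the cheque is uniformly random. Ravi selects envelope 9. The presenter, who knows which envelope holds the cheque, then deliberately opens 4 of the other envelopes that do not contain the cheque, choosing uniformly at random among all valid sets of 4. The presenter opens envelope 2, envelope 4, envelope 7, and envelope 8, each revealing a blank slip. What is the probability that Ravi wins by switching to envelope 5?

2/9

Consider each possible location of the cheque in turn.
If it is in any of envelopes 1, 3, 5, and 6 (prior 1/9 each): the presenter has 35 equally likely choices, so probability 1/35; weight (1/9)·(1/35) = 1/315 each.
If it is in any of envelopes 2, 4, 7, and 8 (prior 1/9 each): that envelope was opened and seen not to hold the prize — ruled out; weight (1/9)·0 = 0 each.
If it is in envelope 9 (prior 1/9): the presenter has 70 equally likely choices, so probability 1/70; weight (1/9)·(1/70) = 1/630.
The weights sum to 1/70.
So P(the cheque in envelope 5 | the presenter opened envelope 2, envelope 4, envelope 7, and envelope 8) = (1/315) / (1/70) = 2/9.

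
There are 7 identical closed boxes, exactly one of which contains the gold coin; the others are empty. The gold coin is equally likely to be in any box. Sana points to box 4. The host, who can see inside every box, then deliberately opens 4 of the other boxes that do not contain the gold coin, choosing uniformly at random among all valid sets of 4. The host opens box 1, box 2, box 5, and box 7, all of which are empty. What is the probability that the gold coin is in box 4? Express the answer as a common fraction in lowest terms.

1/7

Consider each possible location of the gold coin in turn.
If it is in any of boxes 1, 2, 5, and 7 (prior 1/7 each): that box was opened and seen not to hold the prize — ruled out; weight (1/7)·0 = 0 each.
If it is in either of boxes 3 and 6 (prior 1/7 each): the host has 5 equally likely choices, so probability 1/5; weight (1/7)·(1/5) = 1/35 each.
If it is in box 4 (prior 1/7): the host has 15 equally likely choices, so probability 1/15; weight (1/7)·(1/15) = 1/105.
The weights sum to 1/15.
So P(the gold coin in box 4 | the host opened box 1, box 2, box 5, and box 7) = (1/105) / (1/15) = 1/7.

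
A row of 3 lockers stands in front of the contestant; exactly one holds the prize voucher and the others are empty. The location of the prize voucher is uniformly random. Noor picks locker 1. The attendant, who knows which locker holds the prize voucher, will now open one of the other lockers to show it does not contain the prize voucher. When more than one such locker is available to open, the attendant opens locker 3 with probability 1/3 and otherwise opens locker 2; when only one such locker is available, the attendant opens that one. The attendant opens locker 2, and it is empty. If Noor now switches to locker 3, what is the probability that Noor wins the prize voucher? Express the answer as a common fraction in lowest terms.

Consider each possible location of the prize voucher in turn.
If it is in locker 1 (prior 1/3): locker 3 is available but not opened, probability 2/3; weight (1/3)·(2/3) = 2/9.
If it is in locker 2 (prior 1/3): the attendant opened locker 2, so this case is ruled out; weight (1/3)·0 = 0.
If it is in locker 3 (prior 1/3): only locker 2 is available, probability 1; weight (1/3)·1 = 1/3.
The weights sum to 5/9.
So P(the prize voucher in locker 3 | the attendant opened locker 2) = (1/3) / (5/9) = 3/5.

3/5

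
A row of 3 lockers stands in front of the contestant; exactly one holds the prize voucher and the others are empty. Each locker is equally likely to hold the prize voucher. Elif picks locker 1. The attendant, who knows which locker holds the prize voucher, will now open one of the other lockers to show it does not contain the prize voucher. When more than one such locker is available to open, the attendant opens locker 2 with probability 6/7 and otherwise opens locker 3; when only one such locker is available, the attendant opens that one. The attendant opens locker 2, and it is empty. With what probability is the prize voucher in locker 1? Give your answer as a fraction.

Condition on the true location of the prize voucher.
If it is in locker 1 (prior 1/3): locker 2 is available, opened with probability 6/7; weight (1/3)·(6/7) = 2/7.
If it is in locker 2 (prior 1/3): the attendant opened locker 2, so this case is ruled out; weight (1/3)·0 = 0.
If it is in locker 3 (prior 1/3): only locker 2 is available, probability 1; weight (1/3)·1 = 1/3.
The weights sum to 13/21.
So P(the prize voucher in locker 1 | the attendant opened locker 2) = (2/7) / (13/21) = 6/13.

6/13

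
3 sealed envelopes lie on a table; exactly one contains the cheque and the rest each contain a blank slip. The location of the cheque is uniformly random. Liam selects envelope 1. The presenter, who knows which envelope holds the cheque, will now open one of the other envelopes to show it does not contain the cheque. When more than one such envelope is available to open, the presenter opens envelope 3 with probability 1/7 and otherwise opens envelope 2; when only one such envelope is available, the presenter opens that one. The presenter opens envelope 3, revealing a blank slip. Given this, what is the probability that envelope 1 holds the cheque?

1/8

Apply Bayes' rule, conditioning on where the cheque actually is.
If it is in envelope 1 (prior 1/3): envelope 3 is available, opened with probability 1/7; weight (1/3)·(1/7) = 1/21.
If it is in envelope 2 (prior 1/3): only envelope 3 is available, probability 1; weight (1/3)·1 = 1/3.
If it is in envelope 3 (prior 1/3): the presenter opened envelope 3, so this case is ruled out; weight (1/3)·0 = 0.
The weights sum to 8/21.
So P(the cheque in envelope 1 | the presenter opened envelope 3) = (1/21) / (8/21) = 1/8.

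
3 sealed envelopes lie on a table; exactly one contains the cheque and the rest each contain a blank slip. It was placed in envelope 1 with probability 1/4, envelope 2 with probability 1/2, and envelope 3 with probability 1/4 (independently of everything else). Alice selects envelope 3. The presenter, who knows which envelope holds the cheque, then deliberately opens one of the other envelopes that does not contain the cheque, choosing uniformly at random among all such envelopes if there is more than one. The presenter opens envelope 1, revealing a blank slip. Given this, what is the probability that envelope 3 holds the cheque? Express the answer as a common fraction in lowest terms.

Condition on the true location of the cheque.
If it is in envelope 1 (prior 1/4): the presenter opened envelope 1, so this case is ruled out; weight (1/4)·0 = 0.
If it is in envelope 2 (prior 1/2): the presenter has no choice, probability 1; weight (1/2)·1 = 1/2.
If it is in envelope 3 (prior 1/4): the presenter has 2 equally likely choices, so probability 1/2; weight (1/4)·(1/2) = 1/8.
The weights sum to 5/8.
So P(the cheque in envelope 3 | the presenter opened envelope 1) = (1/8) / (5/8) = 1/5.

1/5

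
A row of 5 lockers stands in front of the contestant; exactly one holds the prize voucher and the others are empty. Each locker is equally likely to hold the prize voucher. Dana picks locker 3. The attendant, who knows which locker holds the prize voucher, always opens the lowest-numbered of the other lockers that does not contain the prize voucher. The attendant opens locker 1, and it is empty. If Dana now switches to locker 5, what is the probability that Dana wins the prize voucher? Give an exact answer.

Apply Bayes' rule, conditioning on where the prize voucher actually is.
If it is in locker 1 (prior 1/5): the attendant opened locker 1, so this case is ruled out; weight (1/5)·0 = 0.
If it is in any of lockers 2, 3, 4, and 5 (prior 1/5 each): locker 1 is the lowest-numbered option available, probability 1; weight (1/5)·1 = 1/5 each.
The weights sum to 4/5.
So P(the prize voucher in locker 5 | the attendant opened locker 1) = (1/5) / (4/5) = 1/4.

1/4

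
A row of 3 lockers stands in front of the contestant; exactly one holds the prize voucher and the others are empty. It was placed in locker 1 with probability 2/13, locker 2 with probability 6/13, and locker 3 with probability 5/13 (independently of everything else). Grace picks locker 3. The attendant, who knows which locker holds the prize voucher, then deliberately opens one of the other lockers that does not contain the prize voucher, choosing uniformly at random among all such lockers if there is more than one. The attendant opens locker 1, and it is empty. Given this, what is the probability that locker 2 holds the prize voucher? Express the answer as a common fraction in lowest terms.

12/17

Consider each possible location of the prize voucher in turn.
If it is in locker 1 (prior 2/13): the attendant opened locker 1, so this case is ruled out; weight (2/13)·0 = 0.
If it is in locker 2 (prior 6/13): the attendant has no choice, probability 1; weight (6/13)·1 = 6/13.
If it is in locker 3 (prior 5/13): the attendant has 2 equally likely choices, so probability 1/2; weight (5/13)·(1/2) = 5/26.
The weights sum to 17/26.
So P(the prize voucher in locker 2 | the attendant opened locker 1) = (6/13) / (17/26) = 12/17.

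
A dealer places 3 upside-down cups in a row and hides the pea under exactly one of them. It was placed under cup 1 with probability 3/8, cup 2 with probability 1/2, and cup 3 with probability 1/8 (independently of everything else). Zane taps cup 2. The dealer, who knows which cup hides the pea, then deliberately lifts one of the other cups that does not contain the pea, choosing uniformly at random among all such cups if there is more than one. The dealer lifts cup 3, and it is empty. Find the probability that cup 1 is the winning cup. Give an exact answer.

Apply Bayes' rule, conditioning on where the pea actually is.
If it is under cup 1 (prior 3/8): the dealer has no choice, probability 1; weight (3/8)·1 = 3/8.
If it is under cup 2 (prior 1/2): the dealer has 2 equally likely choices, so probability 1/2; weight (1/2)·(1/2) = 1/4.
If it is under cup 3 (prior 1/8): the dealer opened cup 3, so this case is ruled out; weight (1/8)·0 = 0.
The weights sum to 5/8.
So P(the pea under cup 1 | the dealer opened cup 3) = (3/8) / (5/8) = 3/5.

3/5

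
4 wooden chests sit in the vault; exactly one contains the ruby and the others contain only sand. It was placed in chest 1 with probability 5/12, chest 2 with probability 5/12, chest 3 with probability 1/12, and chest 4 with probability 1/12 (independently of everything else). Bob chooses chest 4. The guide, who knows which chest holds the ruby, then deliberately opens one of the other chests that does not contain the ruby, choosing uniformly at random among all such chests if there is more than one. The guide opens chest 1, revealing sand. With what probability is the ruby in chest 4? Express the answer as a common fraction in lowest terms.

Condition on the true location of the ruby.
If it is in chest 1 (prior 5/12): the guide opened chest 1, so this case is ruled out; weight (5/12)·0 = 0.
If it is in chest 2 (prior 5/12): the guide has 2 equally likely choices, so probability 1/2; weight (5/12)·(1/2) = 5/24.
If it is in chest 3 (prior 1/12): the guide has 2 equally likely choices, so probability 1/2; weight (1/12)·(1/2) = 1/24.
If it is in chest 4 (prior 1/12): the guide has 3 equally likely choices, so probability 1/3; weight (1/12)·(1/3) = 1/36.
The weights sum to 5/18.
So P(the ruby in chest 4 | the guide opened chest 1) = (1/36) / (5/18) = 1/10.

1/10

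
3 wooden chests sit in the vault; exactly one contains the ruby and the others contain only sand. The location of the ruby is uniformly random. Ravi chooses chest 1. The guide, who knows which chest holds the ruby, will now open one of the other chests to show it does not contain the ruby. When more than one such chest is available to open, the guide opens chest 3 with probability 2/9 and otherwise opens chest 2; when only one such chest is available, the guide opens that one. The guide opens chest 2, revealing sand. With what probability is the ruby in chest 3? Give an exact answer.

9/16

Condition on the true location of the ruby.
If it is in chest 1 (prior 1/3): chest 3 is available but not opened, probability 7/9; weight (1/3)·(7/9) = 7/27.
If it is in chest 2 (prior 1/3): the guide opened chest 2, so this case is ruled out; weight (1/3)·0 = 0.
If it is in chest 3 (prior 1/3): only chest 2 is available, probability 1; weight (1/3)·1 = 1/3.
The weights sum to 16/27.
So P(the ruby in chest 3 | the guide opened chest 2) = (1/3) / (16/27) = 9/16.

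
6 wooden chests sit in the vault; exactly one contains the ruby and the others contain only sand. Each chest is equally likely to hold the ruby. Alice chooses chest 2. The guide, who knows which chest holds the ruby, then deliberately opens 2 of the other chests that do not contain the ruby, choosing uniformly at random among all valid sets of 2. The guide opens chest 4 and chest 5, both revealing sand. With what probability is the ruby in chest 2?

Apply Bayes' rule, conditioning on where the ruby actually is.
If it is in any of chests 1, 3, and 6 (prior 1/6 each): the guide has 6 equally likely choices, so probability 1/6; weight (1/6)·(1/6) = 1/36 each.
If it is in chest 2 (prior 1/6): the guide has 10 equally likely choices, so probability 1/10; weight (1/6)·(1/10) = 1/60.
If it is in either of chests 4 and 5 (prior 1/6 each): that chest was opened and seen not to hold the prize — ruled out; weight (1/6)·0 = 0 each.
The weights sum to 1/10.
So P(the ruby in chest 2 | the guide opened chest 4 and chest 5) = (1/60) / (1/10) = 1/6.

1/6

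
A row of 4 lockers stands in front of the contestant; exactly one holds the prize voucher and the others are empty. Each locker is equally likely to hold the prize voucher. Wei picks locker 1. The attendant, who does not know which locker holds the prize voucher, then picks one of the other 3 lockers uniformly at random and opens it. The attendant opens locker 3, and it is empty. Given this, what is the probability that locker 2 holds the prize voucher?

Because the attendant chose which locker to open without knowing where the prize voucher is, the choice is independent of the prize location. Learning that locker 3 does not hold the prize voucher simply rules out that one location and leaves the remaining 3 lockers still equally likely by symmetry.
So P(the prize voucher in locker 2) = 1/3.

1/3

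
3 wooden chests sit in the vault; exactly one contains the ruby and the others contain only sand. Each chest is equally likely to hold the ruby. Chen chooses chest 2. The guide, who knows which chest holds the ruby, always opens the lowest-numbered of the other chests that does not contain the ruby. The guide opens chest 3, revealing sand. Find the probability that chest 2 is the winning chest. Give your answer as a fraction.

0

Apply Bayes' rule, conditioning on where the ruby actually is.
If it is in chest 1 (prior 1/3): chest 3 is the lowest-numbered option available, probability 1; weight (1/3)·1 = 1/3.
If it is in chest 2 (prior 1/3): the guide would have opened chest 1 instead, probability 0; weight (1/3)·0 = 0.
If it is in chest 3 (prior 1/3): the guide opened chest 3, so this case is ruled out; weight (1/3)·0 = 0.
The weights sum to 1/3.
So P(the ruby in chest 2 | the guide opened chest 3) = 0 / (1/3) = 0.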